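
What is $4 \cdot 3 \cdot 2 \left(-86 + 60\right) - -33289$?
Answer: $32665$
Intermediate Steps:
$4 \cdot 3 \cdot 2 \left(-86 + 60\right) - -33289 = 12 \cdot 2 \left(-26\right) + 33289 = 24 \left(-26\right) + 33289 = -624 + 33289 = 32665$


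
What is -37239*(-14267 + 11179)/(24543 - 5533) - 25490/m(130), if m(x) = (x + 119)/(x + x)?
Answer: -48676680016/2366745 ≈ -20567.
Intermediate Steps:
m(x) = (119 + x)/(2*x) (m(x) = (119 + x)/((2*x)) = (119 + x)*(1/(2*x)) = (119 + x)/(2*x))
-37239*(-14267 + 11179)/(24543 - 5533) - 25490/m(130) = -37239*(-14267 + 11179)/(24543 - 5533) - 25490*260/(119 + 130) = -37239/(19010/(-3088)) - 25490/((½)*(1/130)*249) = -37239/(19010*(-1/3088)) - 25490/249/260 = -37239/(-9505/1544) - 25490*260/249 = -37239*(-1544/9505) - 6627400/249 = 57497016/9505 - 6627400/249 = -48676680016/2366745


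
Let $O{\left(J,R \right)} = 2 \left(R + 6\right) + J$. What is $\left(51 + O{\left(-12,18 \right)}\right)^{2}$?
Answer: $7569$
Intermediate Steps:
$O{\left(J,R \right)} = 12 + J + 2 R$ ($O{\left(J,R \right)} = 2 \left(6 + R\right) + J = \left(12 + 2 R\right) + J = 12 + J + 2 R$)
$\left(51 + O{\left(-12,18 \right)}\right)^{2} = \left(51 + \left(12 - 12 + 2 \cdot 18\right)\right)^{2} = \left(51 + \left(12 - 12 + 36\right)\right)^{2} = \left(51 + 36\right)^{2} = 87^{2} = 7569$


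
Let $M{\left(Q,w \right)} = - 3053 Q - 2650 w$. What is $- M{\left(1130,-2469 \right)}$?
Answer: $-3092960$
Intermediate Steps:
$- M{\left(1130,-2469 \right)} = - (\left(-3053\right) 1130 - -6542850) = - (-3449890 + 6542850) = \left(-1\right) 3092960 = -3092960$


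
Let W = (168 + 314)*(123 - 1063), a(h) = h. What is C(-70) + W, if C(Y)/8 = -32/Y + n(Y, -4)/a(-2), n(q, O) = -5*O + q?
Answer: -15850672/35 ≈ -4.5288e+5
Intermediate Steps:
n(q, O) = q - 5*O
W = -453080 (W = 482*(-940) = -453080)
C(Y) = -80 - 256/Y - 4*Y (C(Y) = 8*(-32/Y + (Y - 5*(-4))/(-2)) = 8*(-32/Y + (Y + 20)*(-1/2)) = 8*(-32/Y + (20 + Y)*(-1/2)) = 8*(-32/Y + (-10 - Y/2)) = 8*(-10 - 32/Y - Y/2) = -80 - 256/Y - 4*Y)
C(-70) + W = (-80 - 256/(-70) - 4*(-70)) - 453080 = (-80 - 256*(-1/70) + 280) - 453080 = (-80 + 128/35 + 280) - 453080 = 7128/35 - 453080 = -15850672/35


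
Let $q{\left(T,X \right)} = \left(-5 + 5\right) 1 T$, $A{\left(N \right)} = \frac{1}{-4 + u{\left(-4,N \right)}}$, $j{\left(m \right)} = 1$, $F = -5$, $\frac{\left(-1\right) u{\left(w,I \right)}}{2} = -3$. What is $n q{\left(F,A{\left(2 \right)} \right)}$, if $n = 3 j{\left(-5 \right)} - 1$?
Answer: $0$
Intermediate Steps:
$u{\left(w,I \right)} = 6$ ($u{\left(w,I \right)} = \left(-2\right) \left(-3\right) = 6$)
$A{\left(N \right)} = \frac{1}{2}$ ($A{\left(N \right)} = \frac{1}{-4 + 6} = \frac{1}{2}$)
$q{\left(T,X \right)} = 0$ ($q{\left(T,X \right)} = 0 \cdot 1 T = 0 T = 0$)
$n = 2$ ($n = 3 \cdot 1 - 1 = 3 - 1 = 2$)
$n q{\left(F,A{\left(2 \right)} \right)} = 2 \cdot 0 = 0$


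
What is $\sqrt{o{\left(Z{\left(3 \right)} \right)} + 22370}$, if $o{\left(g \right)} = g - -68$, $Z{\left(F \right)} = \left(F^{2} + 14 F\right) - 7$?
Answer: $3 \sqrt{2498} \approx 149.94$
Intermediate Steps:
$Z{\left(F \right)} = -7 + F^{2} + 14 F$
$o{\left(g \right)} = 68 + g$ ($o{\left(g \right)} = g + 68 = 68 + g$)
$\sqrt{o{\left(Z{\left(3 \right)} \right)} + 22370} = \sqrt{\left(68 + \left(-7 + 3^{2} + 14 \cdot 3\right)\right) + 22370} = \sqrt{\left(68 + \left(-7 + 9 + 42\right)\right) + 22370} = \sqrt{\left(68 + 44\right) + 22370} = \sqrt{112 + 22370} = \sqrt{22482} = 3 \sqrt{2498}$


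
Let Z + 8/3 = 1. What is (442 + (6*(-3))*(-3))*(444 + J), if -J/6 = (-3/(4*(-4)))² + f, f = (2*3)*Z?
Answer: 1999035/8 ≈ 2.4988e+5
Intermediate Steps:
Z = -5/3 (Z = -8/3 + 1 = -5/3 ≈ -1.6667)
f = -10 (f = (2*3)*(-5/3) = 6*(-5/3) = -10)
J = 7653/128 (J = -6*((-3/(4*(-4)))² - 10) = -6*((-3/(-16))² - 10) = -6*((-3*(-1/16))² - 10) = -6*((3/16)² - 10) = -6*(9/256 - 10) = -6*(-2551/256) = 7653/128 ≈ 59.789)
(442 + (6*(-3))*(-3))*(444 + J) = (442 + (6*(-3))*(-3))*(444 + 7653/128) = (442 - 18*(-3))*(64485/128) = (442 + 54)*(64485/128) = 496*(64485/128) = 1999035/8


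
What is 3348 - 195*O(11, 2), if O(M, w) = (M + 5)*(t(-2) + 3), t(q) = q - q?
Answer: -6012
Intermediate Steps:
t(q) = 0
O(M, w) = 15 + 3*M (O(M, w) = (M + 5)*(0 + 3) = (5 + M)*3 = 15 + 3*M)
3348 - 195*O(11, 2) = 3348 - 195*(15 + 3*11) = 3348 - 195*(15 + 33) = 3348 - 195*48 = 3348 - 9360 = -6012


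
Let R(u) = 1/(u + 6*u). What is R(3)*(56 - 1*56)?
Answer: 0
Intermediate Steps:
R(u) = 1/(7*u)
R(3)*(56 - 1*56) = ((⅐)/3)*(56 - 1*56) = ((⅐)*(⅓))*(56 - 56) = (1/21)*0 = 0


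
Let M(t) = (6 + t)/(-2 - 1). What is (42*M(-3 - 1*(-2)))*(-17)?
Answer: 1190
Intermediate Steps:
M(t) = -2 - t/3 (M(t) = (6 + t)/(-3) = (6 + t)*(-⅓) = -2 - t/3)
(42*M(-3 - 1*(-2)))*(-17) = (42*(-2 - (-3 - 1*(-2))/3))*(-17) = (42*(-2 - (-3 + 2)/3))*(-17) = (42*(-2 - ⅓*(-1)))*(-17) = (42*(-2 + ⅓))*(-17) = (42*(-5/3))*(-17) = -70*(-17) = 1190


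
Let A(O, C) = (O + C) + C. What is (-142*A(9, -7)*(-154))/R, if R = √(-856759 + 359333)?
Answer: 770*I*√497426/3503 ≈ 155.03*I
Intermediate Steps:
A(O, C) = O + 2*C (A(O, C) = (C + O) + C = O + 2*C)
R = I*√497426 (R = √(-497426) = I*√497426 ≈ 705.28*I)
(-142*A(9, -7)*(-154))/R = (-142*(9 + 2*(-7))*(-154))/((I*√497426)) = (-142*(9 - 14)*(-154))*(-I*√497426/497426) = (-142*(-5)*(-154))*(-I*√497426/497426) = (710*(-154))*(-I*√497426/497426) = -(-770)*I*√497426/3503 = 770*I*√497426/3503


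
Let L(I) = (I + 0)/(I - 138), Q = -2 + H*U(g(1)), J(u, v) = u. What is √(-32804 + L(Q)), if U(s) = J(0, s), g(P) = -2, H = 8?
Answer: I*√160739530/70 ≈ 181.12*I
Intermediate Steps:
U(s) = 0
Q = -2 (Q = -2 + 8*0 = -2 + 0 = -2)
L(I) = I/(-138 + I)
√(-32804 + L(Q)) = √(-32804 - 2/(-138 - 2)) = √(-32804 - 2/(-140)) = √(-32804 - 2*(-1/140)) = √(-32804 + 1/70) = √(-2296279/70) = I*√160739530/70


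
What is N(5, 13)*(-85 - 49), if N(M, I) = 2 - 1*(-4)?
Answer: -804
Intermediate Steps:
N(M, I) = 6 (N(M, I) = 2 + 4 = 6)
N(5, 13)*(-85 - 49) = 6*(-85 - 49) = 6*(-134) = -804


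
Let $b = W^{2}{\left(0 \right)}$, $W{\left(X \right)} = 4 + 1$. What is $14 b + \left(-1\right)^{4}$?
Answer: $351$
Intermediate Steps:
$W{\left(X \right)} = 5$
$b = 25$ ($b = 5^{2} = 25$)
$14 b + \left(-1\right)^{4} = 14 \cdot 25 + \left(-1\right)^{4} = 350 + 1 = 351$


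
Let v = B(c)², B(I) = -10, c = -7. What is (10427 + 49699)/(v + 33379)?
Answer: 60126/33479 ≈ 1.7959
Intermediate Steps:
v = 100 (v = (-10)² = 100)
(10427 + 49699)/(v + 33379) = (10427 + 49699)/(100 + 33379) = 60126/33479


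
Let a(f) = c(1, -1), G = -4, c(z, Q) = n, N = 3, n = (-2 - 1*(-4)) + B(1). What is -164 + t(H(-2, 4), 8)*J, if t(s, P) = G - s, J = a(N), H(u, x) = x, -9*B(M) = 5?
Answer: -1580/9 ≈ -175.56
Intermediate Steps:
B(M) = -5/9 (B(M) = -⅑*5 = -5/9)
n = 13/9 (n = (-2 - 1*(-4)) - 5/9 = (-2 + 4) - 5/9 = 2 - 5/9 = 13/9 ≈ 1.4444)
c(z, Q) = 13/9
a(f) = 13/9
J = 13/9 ≈ 1.4444
t(s, P) = -4 - s
-164 + t(H(-2, 4), 8)*J = -164 + (-4 - 1*4)*(13/9) = -164 + (-4 - 4)*(13/9) = -164 - 8*13/9 = -164 - 104/9 = -1580/9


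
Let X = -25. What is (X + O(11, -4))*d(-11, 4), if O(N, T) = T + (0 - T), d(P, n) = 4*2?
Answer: -200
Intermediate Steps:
d(P, n) = 8
O(N, T) = 0 (O(N, T) = T - T = 0)
(X + O(11, -4))*d(-11, 4) = (-25 + 0)*8 = -25*8 = -200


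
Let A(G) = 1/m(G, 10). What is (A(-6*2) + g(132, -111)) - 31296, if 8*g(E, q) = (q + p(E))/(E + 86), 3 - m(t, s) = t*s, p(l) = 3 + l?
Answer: -839170357/26814 ≈ -31296.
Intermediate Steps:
m(t, s) = 3 - s*t (m(t, s) = 3 - t*s = 3 - s*t)
g(E, q) = (3 + E + q)/(8*(86 + E)) (g(E, q) = ((q + (3 + E))/(E + 86))/8 = ((3 + E + q)/(86 + E))/8 = (3 + E + q)/(8*(86 + E)))
A(G) = 1/(3 - 10*G) (A(G) = 1/(3 - 1*10*G) = 1/(3 - 10*G))
(A(-6*2) + g(132, -111)) - 31296 = (-1/(-3 + 10*(-6*2)) + (3 + 132 - 111)/(8*(86 + 132))) - 31296 = (-1/(-3 + 10*(-12)) + (1/8)*24/218) - 31296 = (-1/(-3 - 120) + (1/8)*(1/218)*24) - 31296 = (-1/(-123) + 3/218) - 31296 = (-1*(-1/123) + 3/218) - 31296 = (1/123 + 3/218) - 31296 = 587/26814 - 31296 = -839170357/26814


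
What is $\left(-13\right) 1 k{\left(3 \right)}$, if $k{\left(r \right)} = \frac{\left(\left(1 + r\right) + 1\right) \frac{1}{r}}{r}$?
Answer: $- \frac{65}{9} \approx -7.2222$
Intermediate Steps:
$k{\left(r \right)} = \frac{2 + r}{r^{2}}$ ($k{\left(r \right)} = \frac{\left(2 + r\right) \frac{1}{r}}{r} = \frac{\frac{1}{r} \left(2 + r\right)}{r} = \frac{2 + r}{r^{2}}$)
$\left(-13\right) 1 k{\left(3 \right)} = \left(-13\right) 1 \frac{2 + 3}{9} = - 13 \cdot \frac{1}{9} \cdot 5 = \left(-13\right) \frac{5}{9} = - \frac{65}{9}$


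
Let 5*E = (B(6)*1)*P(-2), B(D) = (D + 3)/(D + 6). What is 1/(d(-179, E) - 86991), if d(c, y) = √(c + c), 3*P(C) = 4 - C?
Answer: -86991/7567434439 - I*√358/7567434439 ≈ -1.1495e-5 - 2.5003e-9*I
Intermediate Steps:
P(C) = 4/3 - C/3 (P(C) = (4 - C)/3 = 4/3 - C/3)
B(D) = (3 + D)/(6 + D)
E = 3/10 (E = ((((3 + 6)/(6 + 6))*1)*(4/3 - ⅓*(-2)))/5 = (((9/12)*1)*(4/3 + ⅔))/5 = ((((1/12)*9)*1)*2)/5 = (((¾)*1)*2)/5 = ((¾)*2)/5 = (⅕)*(3/2) = 3/10 ≈ 0.30000)
d(c, y) = √2*√c (d(c, y) = √(2*c) = √2*√c)
1/(d(-179, E) - 86991) = 1/(√2*√(-179) - 86991) = 1/(√2*(I*√179) - 86991) = 1/(I*√358 - 86991) = 1/(-86991 + I*√358)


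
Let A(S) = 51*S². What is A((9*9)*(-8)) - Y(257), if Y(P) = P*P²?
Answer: 4440511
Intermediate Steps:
Y(P) = P³
A((9*9)*(-8)) - Y(257) = 51*((9*9)*(-8))² - 1*257³ = 51*(81*(-8))² - 1*16974593 = 51*(-648)² - 16974593 = 51*419904 - 16974593 = 21415104 - 16974593 = 4440511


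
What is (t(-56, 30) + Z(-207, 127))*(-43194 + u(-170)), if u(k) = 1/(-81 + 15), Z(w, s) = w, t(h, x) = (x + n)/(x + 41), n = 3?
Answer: 6967367420/781 ≈ 8.9211e+6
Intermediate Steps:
t(h, x) = (3 + x)/(41 + x) (t(h, x) = (x + 3)/(x + 41) = (3 + x)/(41 + x))
u(k) = -1/66 (u(k) = 1/(-66) = -1/66)
(t(-56, 30) + Z(-207, 127))*(-43194 + u(-170)) = ((3 + 30)/(41 + 30) - 207)*(-43194 - 1/66) = (33/71 - 207)*(-2850805/66) = -14664/71*(-2850805/66) = 6967367420/781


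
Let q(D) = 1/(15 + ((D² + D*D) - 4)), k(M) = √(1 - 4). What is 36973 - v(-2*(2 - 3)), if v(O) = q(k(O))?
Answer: 184864/5 ≈ 36973.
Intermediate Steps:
k(M) = I*√3 (k(M) = √(-3) = I*√3)
q(D) = 1/(11 + 2*D²) (q(D) = 1/(15 + ((D² + D²) - 4)) = 1/(15 + (2*D² - 4)) = 1/(15 + (-4 + 2*D²)) = 1/(11 + 2*D²))
v(O) = ⅕ (v(O) = 1/(11 + 2*(I*√3)²) = 1/(11 + 2*(-3)) = 1/(11 - 6) = 1/5 = ⅕)
36973 - v(-2*(2 - 3)) = 36973 - 1*⅕ = 36973 - ⅕ = 184864/5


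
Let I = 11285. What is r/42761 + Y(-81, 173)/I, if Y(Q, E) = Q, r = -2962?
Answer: -604751/7910785 ≈ -0.076446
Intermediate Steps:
r/42761 + Y(-81, 173)/I = -2962/42761 - 81/11285 = -604751/7910785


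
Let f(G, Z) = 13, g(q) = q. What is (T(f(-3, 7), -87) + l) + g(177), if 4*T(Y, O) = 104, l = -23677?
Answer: -23474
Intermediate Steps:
T(Y, O) = 26 (T(Y, O) = (1/4)*104 = 26)
(T(f(-3, 7), -87) + l) + g(177) = (26 - 23677) + 177 = -23651 + 177 = -23474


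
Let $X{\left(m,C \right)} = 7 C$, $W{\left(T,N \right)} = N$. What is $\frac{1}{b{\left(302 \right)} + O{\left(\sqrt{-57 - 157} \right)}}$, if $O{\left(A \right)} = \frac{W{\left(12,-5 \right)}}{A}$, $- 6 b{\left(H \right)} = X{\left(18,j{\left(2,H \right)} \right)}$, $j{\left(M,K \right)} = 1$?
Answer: $- \frac{4494}{5693} - \frac{90 i \sqrt{214}}{5693} \approx -0.78939 - 0.23126 i$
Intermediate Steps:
$b{\left(H \right)} = - \frac{7}{6}$ ($b{\left(H \right)} = - \frac{7 \cdot 1}{6} = \left(- \frac{1}{6}\right) 7 = - \frac{7}{6}$)
$O{\left(A \right)} = - \frac{5}{A}$
$\frac{1}{b{\left(302 \right)} + O{\left(\sqrt{-57 - 157} \right)}} = \frac{1}{- \frac{7}{6} - \frac{5}{\sqrt{-57 - 157}}} = \frac{1}{- \frac{7}{6} - \frac{5}{\sqrt{-214}}} = \frac{1}{- \frac{7}{6} - \frac{5}{i \sqrt{214}}} = \frac{1}{- \frac{7}{6} - 5 \left(- \frac{i \sqrt{214}}{214}\right)} = \frac{1}{- \frac{7}{6} + \frac{5 i \sqrt{214}}{214}}$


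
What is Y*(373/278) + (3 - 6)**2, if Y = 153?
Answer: 59571/278 ≈ 214.28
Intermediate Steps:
Y*(373/278) + (3 - 6)**2 = 153*(373/278) + (3 - 6)**2 = 153*(373*(1/278)) + (-3)**2 = 153*(373/278) + 9 = 57069/278 + 9 = 59571/278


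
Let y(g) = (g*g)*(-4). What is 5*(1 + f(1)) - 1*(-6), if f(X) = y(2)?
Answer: -69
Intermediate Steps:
y(g) = -4*g² (y(g) = g²*(-4) = -4*g²)
f(X) = -16 (f(X) = -4*2² = -4*4 = -16)
5*(1 + f(1)) - 1*(-6) = 5*(1 - 16) - 1*(-6) = 5*(-15) + 6 = -75 + 6 = -69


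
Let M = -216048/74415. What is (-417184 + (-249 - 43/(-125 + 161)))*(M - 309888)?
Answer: 28878763255646284/223245 ≈ 1.2936e+11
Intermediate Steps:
M = -72016/24805 (M = -216048*1/74415 = -72016/24805 ≈ -2.9033)
(-417184 + (-249 - 43/(-125 + 161)))*(M - 309888) = (-417184 + (-249 - 43/(-125 + 161)))*(-72016/24805 - 309888) = (-417184 + (-249 - 43/36))*(-7686843856/24805) = (-417184 - 9007/36)*(-7686843856/24805) = -15027631/36*(-7686843856/24805) = 28878763255646284/223245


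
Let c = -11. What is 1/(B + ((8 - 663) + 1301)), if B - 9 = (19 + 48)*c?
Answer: -1/82 ≈ -0.012195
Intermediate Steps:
B = -728 (B = 9 + (19 + 48)*(-11) = 9 + 67*(-11) = 9 - 737 = -728)
1/(B + ((8 - 663) + 1301)) = 1/(-728 + ((8 - 663) + 1301)) = 1/(-728 + (-655 + 1301)) = 1/(-728 + 646) = 1/(-82) = -1/82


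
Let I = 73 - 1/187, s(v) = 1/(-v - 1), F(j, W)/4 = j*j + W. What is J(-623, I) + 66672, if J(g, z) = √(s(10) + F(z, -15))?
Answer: 66672 + √743188681/187 ≈ 66818.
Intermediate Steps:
F(j, W) = 4*W + 4*j² (F(j, W) = 4*(j*j + W) = 4*(j² + W) = 4*(W + j²) = 4*W + 4*j²)
s(v) = 1/(-1 - v)
I = 13650/187 (I = 73 - 1*1/187 = 73 - 1/187 = 13650/187 ≈ 72.995)
J(g, z) = √(-661/11 + 4*z²) (J(g, z) = √(-1/(1 + 10) + (4*(-15) + 4*z²)) = √(-1/11 + (-60 + 4*z²)) = √(-661/11 + 4*z²))
J(-623, I) + 66672 = √(-7271 + 484*(13650/187)²)/11 + 66672 = √(-7271 + 484*(186322500/34969))/11 + 66672 = √(-7271 + 745290000/289)/11 + 66672 = √(743188681/289)/11 + 66672 = (√743188681/17)/11 + 66672 = √743188681/187 + 66672 = 66672 + √743188681/187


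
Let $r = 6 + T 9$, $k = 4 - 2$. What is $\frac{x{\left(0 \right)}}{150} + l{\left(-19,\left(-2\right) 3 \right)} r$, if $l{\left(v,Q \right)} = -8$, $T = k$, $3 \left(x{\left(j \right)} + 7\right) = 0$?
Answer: $- \frac{28807}{150} \approx -192.05$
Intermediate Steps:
$k = 2$ ($k = 4 - 2 = 2$)
$x{\left(j \right)} = -7$ ($x{\left(j \right)} = -7 + \frac{1}{3} \cdot 0 = -7 + 0 = -7$)
$T = 2$
$r = 24$ ($r = 6 + 2 \cdot 9 = 6 + 18 = 24$)
$\frac{x{\left(0 \right)}}{150} + l{\left(-19,\left(-2\right) 3 \right)} r = - \frac{7}{150} - 192 = - \frac{28807}{150}$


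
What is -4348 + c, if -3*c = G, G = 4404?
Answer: -5816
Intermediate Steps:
c = -1468 (c = -⅓*4404 = -1468)
-4348 + c = -4348 - 1468 = -5816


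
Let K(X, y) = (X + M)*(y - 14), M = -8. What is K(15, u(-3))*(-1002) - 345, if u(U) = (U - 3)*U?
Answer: -28401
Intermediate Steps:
u(U) = U*(-3 + U) (u(U) = (-3 + U)*U = U*(-3 + U))
K(X, y) = (-14 + y)*(-8 + X) (K(X, y) = (X - 8)*(y - 14) = (-8 + X)*(-14 + y) = (-14 + y)*(-8 + X))
K(15, u(-3))*(-1002) - 345 = (112 - 14*15 - (-24)*(-3 - 3) + 15*(-3*(-3 - 3)))*(-1002) - 345 = (112 - 210 - (-24)*(-6) + 15*(-3*(-6)))*(-1002) - 345 = (112 - 210 - 8*18 + 15*18)*(-1002) - 345 = (112 - 210 - 144 + 270)*(-1002) - 345 = 28*(-1002) - 345 = -28056 - 345 = -28401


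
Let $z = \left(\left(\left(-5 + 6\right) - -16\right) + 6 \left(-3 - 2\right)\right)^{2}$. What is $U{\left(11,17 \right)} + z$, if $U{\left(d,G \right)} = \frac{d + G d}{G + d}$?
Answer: $\frac{2465}{14} \approx 176.07$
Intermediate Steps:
$z = 169$ ($z = \left(\left(1 + 16\right) + 6 \left(-5\right)\right)^{2} = \left(17 - 30\right)^{2} = \left(-13\right)^{2} = 169$)
$U{\left(d,G \right)} = \frac{d + G d}{G + d}$
$U{\left(11,17 \right)} + z = \frac{11 \left(1 + 17\right)}{17 + 11} + 169 = 11 \cdot \frac{1}{28} \cdot 18 + 169 = \frac{99}{14} + 169 = \frac{2465}{14}$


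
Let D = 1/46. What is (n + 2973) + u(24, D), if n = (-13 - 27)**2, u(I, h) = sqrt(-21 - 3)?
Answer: 4573 + 2*I*sqrt(6) ≈ 4573.0 + 4.899*I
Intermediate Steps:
D = 1/46 ≈ 0.021739
u(I, h) = 2*I*sqrt(6) (u(I, h) = sqrt(-24) = 2*I*sqrt(6))
n = 1600 (n = (-40)**2 = 1600)
(n + 2973) + u(24, D) = (1600 + 2973) + 2*I*sqrt(6) = 4573 + 2*I*sqrt(6)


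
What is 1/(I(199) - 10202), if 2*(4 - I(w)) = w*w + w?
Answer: -1/30098 ≈ -3.3225e-5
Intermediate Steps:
I(w) = 4 - w/2 - w²/2 (I(w) = 4 - (w*w + w)/2 = 4 - (w² + w)/2 = 4 - (w + w²)/2 = 4 + (-w/2 - w²/2) = 4 - w/2 - w²/2)
1/(I(199) - 10202) = 1/((4 - ½*199 - ½*199²) - 10202) = 1/((4 - 199/2 - ½*39601) - 10202) = 1/((4 - 199/2 - 39601/2) - 10202) = 1/(-19896 - 10202) = 1/(-30098) = -1/30098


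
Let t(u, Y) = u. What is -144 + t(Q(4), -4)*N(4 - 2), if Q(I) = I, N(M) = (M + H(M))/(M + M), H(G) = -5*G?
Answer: -152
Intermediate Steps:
N(M) = -2 (N(M) = (M - 5*M)/(M + M) = (-4*M)/((2*M)) = (-4*M)*(1/(2*M)) = -2)
-144 + t(Q(4), -4)*N(4 - 2) = -144 + 4*(-2) = -144 - 8 = -152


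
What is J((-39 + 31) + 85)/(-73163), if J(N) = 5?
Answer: -5/73163 ≈ -6.8341e-5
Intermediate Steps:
J((-39 + 31) + 85)/(-73163) = 5/(-73163) = 5*(-1/73163) = -5/73163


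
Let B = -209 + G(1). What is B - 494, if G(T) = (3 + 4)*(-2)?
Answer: -717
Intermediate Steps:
G(T) = -14 (G(T) = 7*(-2) = -14)
B = -223 (B = -209 - 14 = -223)
B - 494 = -223 - 494 = -717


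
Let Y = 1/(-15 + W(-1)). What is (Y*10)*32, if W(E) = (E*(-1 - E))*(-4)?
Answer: -64/3 ≈ -21.333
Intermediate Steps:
W(E) = -4*E*(-1 - E)
Y = -1/15 (Y = 1/(-15 + 4*(-1)*(1 - 1)) = 1/(-15 + 4*(-1)*0) = 1/(-15 + 0) = 1/(-15) = -1/15 ≈ -0.066667)
(Y*10)*32 = -1/15*10*32 = -2/3*32 = -64/3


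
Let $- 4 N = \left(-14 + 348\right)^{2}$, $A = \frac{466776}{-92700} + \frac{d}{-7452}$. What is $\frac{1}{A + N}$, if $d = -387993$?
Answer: $- \frac{6396300}{178085590919} \approx -3.5917 \cdot 10^{-5}$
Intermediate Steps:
$A = \frac{300819781}{6396300}$ ($A = \frac{466776}{-92700} - \frac{387993}{-7452} = 466776 \left(- \frac{1}{92700}\right) - - \frac{129331}{2484} = - \frac{12966}{2575} + \frac{129331}{2484} = \frac{300819781}{6396300} \approx 47.03$)
$N = -27889$ ($N = - \frac{\left(-14 + 348\right)^{2}}{4} = - \frac{334^{2}}{4} = \left(- \frac{1}{4}\right) 111556 = -27889$)
$\frac{1}{A + N} = \frac{1}{\frac{300819781}{6396300} - 27889} = \frac{1}{- \frac{178085590919}{6396300}} = - \frac{6396300}{178085590919}$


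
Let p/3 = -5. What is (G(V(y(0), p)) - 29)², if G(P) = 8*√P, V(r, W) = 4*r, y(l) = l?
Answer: 841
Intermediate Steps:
p = -15 (p = 3*(-5) = -15)
(G(V(y(0), p)) - 29)² = (8*√(4*0) - 29)² = (8*√0 - 29)² = (8*0 - 29)² = (0 - 29)² = (-29)² = 841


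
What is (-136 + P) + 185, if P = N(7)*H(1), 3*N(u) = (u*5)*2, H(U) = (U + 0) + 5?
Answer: 189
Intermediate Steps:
H(U) = 5 + U (H(U) = U + 5 = 5 + U)
N(u) = 10*u/3 (N(u) = ((u*5)*2)/3 = ((5*u)*2)/3 = (10*u)/3 = 10*u/3)
P = 140 (P = ((10/3)*7)*(5 + 1) = (70/3)*6 = 140)
(-136 + P) + 185 = (-136 + 140) + 185 = 4 + 185 = 189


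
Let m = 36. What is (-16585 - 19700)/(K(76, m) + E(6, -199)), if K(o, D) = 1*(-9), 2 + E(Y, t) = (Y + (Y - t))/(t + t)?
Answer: 14441430/4589 ≈ 3147.0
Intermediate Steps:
E(Y, t) = -2 + (-t + 2*Y)/(2*t) (E(Y, t) = -2 + (Y + (Y - t))/(t + t) = -2 + (-t + 2*Y)/((2*t)) = -2 + (-t + 2*Y)*(1/(2*t)) = -2 + (-t + 2*Y)/(2*t))
K(o, D) = -9
(-16585 - 19700)/(K(76, m) + E(6, -199)) = (-16585 - 19700)/(-9 + (-5/2 + 6/(-199))) = -36285/(-9 + (-5/2 + 6*(-1/199))) = -36285/(-9 + (-5/2 - 6/199)) = -36285/(-9 - 1007/398) = -36285/(-4589/398) = -36285*(-398/4589) = 14441430/4589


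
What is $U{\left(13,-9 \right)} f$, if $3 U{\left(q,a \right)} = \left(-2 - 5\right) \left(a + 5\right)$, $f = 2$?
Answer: $\frac{56}{3} \approx 18.667$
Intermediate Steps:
$U{\left(q,a \right)} = - \frac{35}{3} - \frac{7 a}{3}$ ($U{\left(q,a \right)} = \frac{\left(-2 - 5\right) \left(a + 5\right)}{3} = \frac{\left(-7\right) \left(5 + a\right)}{3} = \frac{-35 - 7 a}{3} = - \frac{35}{3} - \frac{7 a}{3}$)
$U{\left(13,-9 \right)} f = \left(- \frac{35}{3} - -21\right) 2 = \left(- \frac{35}{3} + 21\right) 2 = \frac{28}{3} \cdot 2 = \frac{56}{3}$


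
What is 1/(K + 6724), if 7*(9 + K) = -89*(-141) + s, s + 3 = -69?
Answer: 7/59482 ≈ 0.00011768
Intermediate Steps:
s = -72 (s = -3 - 69 = -72)
K = 12414/7 (K = -9 + (-89*(-141) - 72)/7 = -9 + (12549 - 72)/7 = -9 + (⅐)*12477 = -9 + 12477/7 = 12414/7 ≈ 1773.4)
1/(K + 6724) = 1/(12414/7 + 6724) = 1/(59482/7) = 7/59482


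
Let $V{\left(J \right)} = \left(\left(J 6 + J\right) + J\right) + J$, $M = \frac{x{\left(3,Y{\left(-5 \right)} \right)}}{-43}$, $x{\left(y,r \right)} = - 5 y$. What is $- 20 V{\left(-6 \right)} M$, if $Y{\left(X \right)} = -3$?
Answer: $\frac{16200}{43} \approx 376.74$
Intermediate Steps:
$M = \frac{15}{43}$ ($M = \frac{\left(-5\right) 3}{-43} = \left(-15\right) \left(- \frac{1}{43}\right) = \frac{15}{43} \approx 0.34884$)
$V{\left(J \right)} = 9 J$ ($V{\left(J \right)} = \left(\left(6 J + J\right) + J\right) + J = \left(7 J + J\right) + J = 8 J + J = 9 J$)
$- 20 V{\left(-6 \right)} M = - 20 \cdot 9 \left(-6\right) \frac{15}{43} = \left(-20\right) \left(-54\right) \frac{15}{43} = 1080 \cdot \frac{15}{43} = \frac{16200}{43}$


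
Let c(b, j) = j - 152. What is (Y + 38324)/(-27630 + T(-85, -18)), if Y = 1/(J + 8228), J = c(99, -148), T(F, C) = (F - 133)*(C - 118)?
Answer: 303832673/15998704 ≈ 18.991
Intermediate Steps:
c(b, j) = -152 + j
T(F, C) = (-133 + F)*(-118 + C)
J = -300 (J = -152 - 148 = -300)
Y = 1/7928 (Y = 1/(-300 + 8228) = 1/7928 ≈ 0.00012614)
(Y + 38324)/(-27630 + T(-85, -18)) = (1/7928 + 38324)/(-27630 + (15694 - 133*(-18) - 118*(-85) - 18*(-85))) = 303832673/(7928*(-27630 + (15694 + 2394 + 10030 + 1530))) = 303832673/(7928*(-27630 + 29648)) = (303832673/7928)/2018 = (303832673/7928)*(1/2018) = 303832673/15998704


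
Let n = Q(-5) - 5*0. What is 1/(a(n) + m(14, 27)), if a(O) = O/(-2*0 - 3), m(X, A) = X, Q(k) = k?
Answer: 3/47 ≈ 0.063830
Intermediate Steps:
n = -5 (n = -5 - 5*0 = -5 + 0 = -5)
a(O) = -O/3 (a(O) = O/(0 - 3) = O/(-3) = O*(-⅓) = -O/3)
1/(a(n) + m(14, 27)) = 1/(-⅓*(-5) + 14) = 1/(5/3 + 14) = 1/(47/3) = 3/47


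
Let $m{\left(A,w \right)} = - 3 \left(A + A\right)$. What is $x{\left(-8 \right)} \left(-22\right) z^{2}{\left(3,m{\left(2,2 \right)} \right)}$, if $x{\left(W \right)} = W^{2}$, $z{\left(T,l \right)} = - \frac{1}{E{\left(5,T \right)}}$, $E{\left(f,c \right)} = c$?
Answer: $- \frac{1408}{9} \approx -156.44$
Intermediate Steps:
$m{\left(A,w \right)} = - 6 A$ ($m{\left(A,w \right)} = - 3 \cdot 2 A = - 6 A$)
$z{\left(T,l \right)} = - \frac{1}{T}$
$x{\left(-8 \right)} \left(-22\right) z^{2}{\left(3,m{\left(2,2 \right)} \right)} = \left(-8\right)^{2} \left(-22\right) \left(- \frac{1}{3}\right)^{2} = 64 \left(-22\right) \left(\left(-1\right) \frac{1}{3}\right)^{2} = - 1408 \left(- \frac{1}{3}\right)^{2} = \left(-1408\right) \frac{1}{9} = - \frac{1408}{9}$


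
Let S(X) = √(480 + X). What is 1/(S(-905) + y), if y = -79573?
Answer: -79573/6331862754 - 5*I*√17/6331862754 ≈ -1.2567e-5 - 3.2558e-9*I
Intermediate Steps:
1/(S(-905) + y) = 1/(√(480 - 905) - 79573) = 1/(√(-425) - 79573) = 1/(5*I*√17 - 79573) = 1/(-79573 + 5*I*√17)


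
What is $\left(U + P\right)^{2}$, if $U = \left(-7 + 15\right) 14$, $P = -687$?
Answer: $330625$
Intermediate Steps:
$U = 112$ ($U = 8 \cdot 14 = 112$)
$\left(U + P\right)^{2} = \left(112 - 687\right)^{2} = \left(-575\right)^{2} = 330625$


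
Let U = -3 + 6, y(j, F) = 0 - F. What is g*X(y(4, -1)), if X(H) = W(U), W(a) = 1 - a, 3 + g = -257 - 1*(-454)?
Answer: -388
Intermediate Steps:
y(j, F) = -F
U = 3
g = 194 (g = -3 + (-257 - 1*(-454)) = -3 + (-257 + 454) = -3 + 197 = 194)
X(H) = -2 (X(H) = 1 - 1*3 = 1 - 3 = -2)
g*X(y(4, -1)) = 194*(-2) = -388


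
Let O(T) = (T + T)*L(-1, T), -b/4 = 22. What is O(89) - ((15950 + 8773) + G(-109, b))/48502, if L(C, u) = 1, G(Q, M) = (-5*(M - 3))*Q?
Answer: 4329114/24251 ≈ 178.51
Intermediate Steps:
b = -88 (b = -4*22 = -88)
G(Q, M) = Q*(15 - 5*M) (G(Q, M) = (-5*(-3 + M))*Q = (15 - 5*M)*Q = Q*(15 - 5*M))
O(T) = 2*T (O(T) = (T + T)*1 = (2*T)*1 = 2*T)
O(89) - ((15950 + 8773) + G(-109, b))/48502 = 2*89 - ((15950 + 8773) + 5*(-109)*(3 - 1*(-88)))/48502 = 178 - (24723 + 5*(-109)*(3 + 88))/48502 = 178 - (24723 + 5*(-109)*91)/48502 = 178 - (24723 - 49595)/48502 = 178 - (-24872)/48502 = 178 - 1*(-12436/24251) = 178 + 12436/24251 = 4329114/24251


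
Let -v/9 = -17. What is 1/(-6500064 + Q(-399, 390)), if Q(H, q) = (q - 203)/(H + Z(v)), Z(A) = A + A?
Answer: -93/604506139 ≈ -1.5384e-7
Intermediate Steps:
v = 153 (v = -9*(-17) = 153)
Z(A) = 2*A
Q(H, q) = (-203 + q)/(306 + H) (Q(H, q) = (q - 203)/(H + 2*153) = (-203 + q)/(H + 306) = (-203 + q)/(306 + H))
1/(-6500064 + Q(-399, 390)) = 1/(-6500064 + (-203 + 390)/(306 - 399)) = 1/(-6500064 + 187/(-93)) = 1/(-6500064 - 1/93*187) = 1/(-6500064 - 187/93) = 1/(-604506139/93) = -93/604506139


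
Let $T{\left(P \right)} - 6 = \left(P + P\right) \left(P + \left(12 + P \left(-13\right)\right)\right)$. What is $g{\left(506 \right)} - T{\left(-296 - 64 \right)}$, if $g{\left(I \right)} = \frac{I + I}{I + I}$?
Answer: $3119035$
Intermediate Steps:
$g{\left(I \right)} = 1$ ($g{\left(I \right)} = \frac{2 I}{2 I} = 2 I \frac{1}{2 I} = 1$)
$T{\left(P \right)} = 6 + 2 P \left(12 - 12 P\right)$ ($T{\left(P \right)} = 6 + \left(P + P\right) \left(P + \left(12 + P \left(-13\right)\right)\right) = 6 + 2 P \left(P - \left(-12 + 13 P\right)\right) = 6 + 2 P \left(12 - 12 P\right)$)
$g{\left(506 \right)} - T{\left(-296 - 64 \right)} = 1 - \left(6 - 24 \left(-296 - 64\right)^{2} + 24 \left(-296 - 64\right)\right) = 1 - \left(6 - 24 \left(-360\right)^{2} + 24 \left(-360\right)\right) = 1 - \left(6 - 3110400 - 8640\right) = 1 - -3119034 = 1 + 3119034 = 3119035$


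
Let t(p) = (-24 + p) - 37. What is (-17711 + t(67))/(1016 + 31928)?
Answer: -17705/32944 ≈ -0.53743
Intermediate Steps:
t(p) = -61 + p
(-17711 + t(67))/(1016 + 31928) = (-17711 + (-61 + 67))/(1016 + 31928) = (-17711 + 6)/32944 = -17705*1/32944 = -17705/32944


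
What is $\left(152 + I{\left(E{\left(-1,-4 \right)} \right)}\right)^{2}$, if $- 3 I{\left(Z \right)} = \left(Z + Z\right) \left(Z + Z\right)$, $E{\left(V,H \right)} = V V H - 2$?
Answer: $10816$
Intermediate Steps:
$E{\left(V,H \right)} = -2 + H V^{2}$ ($E{\left(V,H \right)} = V^{2} H - 2 = H V^{2} - 2 = -2 + H V^{2}$)
$I{\left(Z \right)} = - \frac{4 Z^{2}}{3}$ ($I{\left(Z \right)} = - \frac{\left(Z + Z\right) \left(Z + Z\right)}{3} = - \frac{2 Z 2 Z}{3} = - \frac{4 Z^{2}}{3}$)
$\left(152 + I{\left(E{\left(-1,-4 \right)} \right)}\right)^{2} = \left(152 - \frac{4 \left(-2 - 4 \left(-1\right)^{2}\right)^{2}}{3}\right)^{2} = \left(152 - \frac{4 \left(-2 - 4\right)^{2}}{3}\right)^{2} = \left(152 - \frac{4 \left(-6\right)^{2}}{3}\right)^{2} = \left(152 - 48\right)^{2} = 104^{2} = 10816$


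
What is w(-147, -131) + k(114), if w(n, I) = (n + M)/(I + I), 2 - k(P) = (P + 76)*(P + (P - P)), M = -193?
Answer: -2837028/131 ≈ -21657.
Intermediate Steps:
k(P) = 2 - P*(76 + P) (k(P) = 2 - (P + 76)*(P + (P - P)) = 2 - (76 + P)*(P + 0) = 2 - (76 + P)*P = 2 - P*(76 + P))
w(n, I) = (-193 + n)/(2*I) (w(n, I) = (n - 193)/(I + I) = (-193 + n)/((2*I)) = (-193 + n)*(1/(2*I)) = (-193 + n)/(2*I))
w(-147, -131) + k(114) = (½)*(-193 - 147)/(-131) + (2 - 1*114² - 76*114) = (½)*(-1/131)*(-340) + (2 - 1*12996 - 8664) = 170/131 + (2 - 12996 - 8664) = 170/131 - 21658 = -2837028/131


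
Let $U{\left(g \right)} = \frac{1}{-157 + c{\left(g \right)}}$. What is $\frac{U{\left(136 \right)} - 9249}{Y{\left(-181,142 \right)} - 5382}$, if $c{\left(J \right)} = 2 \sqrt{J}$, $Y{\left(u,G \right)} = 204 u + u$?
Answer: $\frac{222947302}{1024149135} + \frac{4 \sqrt{34}}{1024149135} \approx 0.21769$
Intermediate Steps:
$Y{\left(u,G \right)} = 205 u$
$U{\left(g \right)} = \frac{1}{-157 + 2 \sqrt{g}}$
$\frac{U{\left(136 \right)} - 9249}{Y{\left(-181,142 \right)} - 5382} = \frac{\frac{1}{-157 + 2 \sqrt{136}} - 9249}{205 \left(-181\right) - 5382} = \frac{\frac{1}{-157 + 2 \cdot 2 \sqrt{34}} - 9249}{-37105 - 5382} = \frac{\frac{1}{-157 + 4 \sqrt{34}} - 9249}{-37105 - 5382} = \frac{-9249 + \frac{1}{-157 + 4 \sqrt{34}}}{-42487} = \left(-9249 + \frac{1}{-157 + 4 \sqrt{34}}\right) \left(- \frac{1}{42487}\right) = \frac{9249}{42487} - \frac{1}{42487 \left(-157 + 4 \sqrt{34}\right)}$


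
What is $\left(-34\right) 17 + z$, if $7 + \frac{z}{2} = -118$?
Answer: $-828$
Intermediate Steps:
$z = -250$ ($z = -14 + 2 \left(-118\right) = -14 - 236 = -250$)
$\left(-34\right) 17 + z = \left(-34\right) 17 - 250 = -578 - 250 = -828$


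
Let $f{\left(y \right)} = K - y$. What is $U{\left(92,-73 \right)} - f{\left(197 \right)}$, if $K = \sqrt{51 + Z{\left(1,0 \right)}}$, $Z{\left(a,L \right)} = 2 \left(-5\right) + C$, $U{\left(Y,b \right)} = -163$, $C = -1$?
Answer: $34 - 2 \sqrt{10} \approx 27.675$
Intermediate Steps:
$Z{\left(a,L \right)} = -11$ ($Z{\left(a,L \right)} = 2 \left(-5\right) - 1 = -10 - 1 = -11$)
$K = 2 \sqrt{10}$ ($K = \sqrt{51 - 11} = \sqrt{40} = 2 \sqrt{10} \approx 6.3246$)
$f{\left(y \right)} = - y + 2 \sqrt{10}$ ($f{\left(y \right)} = 2 \sqrt{10} - y = - y + 2 \sqrt{10}$)
$U{\left(92,-73 \right)} - f{\left(197 \right)} = -163 - \left(\left(-1\right) 197 + 2 \sqrt{10}\right) = -163 - \left(-197 + 2 \sqrt{10}\right) = -163 + \left(197 - 2 \sqrt{10}\right) = 34 - 2 \sqrt{10}$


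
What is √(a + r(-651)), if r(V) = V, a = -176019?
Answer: 3*I*√19630 ≈ 420.32*I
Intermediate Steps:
√(a + r(-651)) = √(-176019 - 651) = √(-176670) = 3*I*√19630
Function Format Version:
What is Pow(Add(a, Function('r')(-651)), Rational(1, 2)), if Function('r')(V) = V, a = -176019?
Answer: Mul(3, I, Pow(19630, Rational(1, 2))) ≈ Mul(420.32, I)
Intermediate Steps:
Pow(Add(a, Function('r')(-651)), Rational(1, 2)) = Pow(Add(-176019, -651), Rational(1, 2)) = Pow(-176670, Rational(1, 2)) = Mul(3, I, Pow(19630, Rational(1, 2)))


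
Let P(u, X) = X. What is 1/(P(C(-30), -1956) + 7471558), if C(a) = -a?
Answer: 1/7469602 ≈ 1.3388e-7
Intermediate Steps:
1/(P(C(-30), -1956) + 7471558) = 1/(-1956 + 7471558) = 1/7469602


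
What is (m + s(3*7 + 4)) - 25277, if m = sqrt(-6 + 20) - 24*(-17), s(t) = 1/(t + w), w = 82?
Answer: -2660982/107 + sqrt(14) ≈ -24865.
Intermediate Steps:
s(t) = 1/(82 + t) (s(t) = 1/(t + 82) = 1/(82 + t))
m = 408 + sqrt(14) (m = sqrt(14) + 408 = 408 + sqrt(14) ≈ 411.74)
(m + s(3*7 + 4)) - 25277 = ((408 + sqrt(14)) + 1/(82 + (3*7 + 4))) - 25277 = ((408 + sqrt(14)) + 1/(82 + (21 + 4))) - 25277 = ((408 + sqrt(14)) + 1/(82 + 25)) - 25277 = ((408 + sqrt(14)) + 1/107) - 25277 = (43657/107 + sqrt(14)) - 25277 = -2660982/107 + sqrt(14)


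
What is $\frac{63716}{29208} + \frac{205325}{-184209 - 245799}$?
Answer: $\frac{891719047}{523319736} \approx 1.704$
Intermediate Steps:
$\frac{63716}{29208} + \frac{205325}{-184209 - 245799} = 63716 \cdot \frac{1}{29208} + \frac{205325}{-430008} = \frac{15929}{7302} + 205325 \left(- \frac{1}{430008}\right) = \frac{15929}{7302} - \frac{205325}{430008} = \frac{891719047}{523319736}$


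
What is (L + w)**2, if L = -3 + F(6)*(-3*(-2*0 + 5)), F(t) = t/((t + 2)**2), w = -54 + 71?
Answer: 162409/1024 ≈ 158.60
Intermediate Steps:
w = 17
F(t) = t/(2 + t)**2 (F(t) = t/((2 + t)**2) = t/(2 + t)**2)
L = -141/32 (L = -3 + (6/(2 + 6)**2)*(-3*(-2*0 + 5)) = -3 + (6/8**2)*(-3*(0 + 5)) = -3 + (6*(1/64))*(-3*5) = -3 + (3/32)*(-15) = -3 - 45/32 = -141/32 ≈ -4.4063)
(L + w)**2 = (-141/32 + 17)**2 = (403/32)**2 = 162409/1024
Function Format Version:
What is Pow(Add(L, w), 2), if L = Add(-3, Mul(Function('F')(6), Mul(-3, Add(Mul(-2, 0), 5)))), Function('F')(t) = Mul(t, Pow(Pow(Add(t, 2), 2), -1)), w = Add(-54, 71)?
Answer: Rational(162409, 1024) ≈ 158.60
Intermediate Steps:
w = 17
Function('F')(t) = Mul(t, Pow(Add(2, t), -2)) (Function('F')(t) = Mul(t, Pow(Pow(Add(2, t), 2), -1)) = Mul(t, Pow(Add(2, t), -2)))
L = Rational(-141, 32) (L = Add(-3, Mul(Mul(6, Pow(Add(2, 6), -2)), Mul(-3, Add(Mul(-2, 0), 5)))) = Add(-3, Mul(Mul(6, Pow(8, -2)), Mul(-3, Add(0, 5)))) = Add(-3, Mul(Mul(6, Rational(1, 64)), Mul(-3, 5))) = Add(-3, Mul(Rational(3, 32), -15)) = Add(-3, Rational(-45, 32)) = Rational(-141, 32) ≈ -4.4063)
Pow(Add(L, w), 2) = Pow(Add(Rational(-141, 32), 17), 2) = Pow(Rational(403, 32), 2) = Rational(162409, 1024)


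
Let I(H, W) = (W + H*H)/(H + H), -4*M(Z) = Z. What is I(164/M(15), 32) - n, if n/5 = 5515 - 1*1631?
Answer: -11956973/615 ≈ -19442.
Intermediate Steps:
M(Z) = -Z/4
n = 19420 (n = 5*(5515 - 1*1631) = 5*(5515 - 1631) = 5*3884 = 19420)
I(H, W) = (W + H**2)/(2*H) (I(H, W) = (W + H**2)/((2*H)) = (W + H**2)*(1/(2*H)) = (W + H**2)/(2*H))
I(164/M(15), 32) - n = (32 + (164/((-1/4*15)))**2)/(2*((164/((-1/4*15))))) - 1*19420 = (32 + (164/(-15/4))**2)/(2*((164/(-15/4)))) - 19420 = (32 + (164*(-4/15))**2)/(2*((164*(-4/15)))) - 19420 = (32 + (-656/15)**2)/(2*(-656/15)) - 19420 = (1/2)*(-15/656)*(32 + 430336/225) - 19420 = (1/2)*(-15/656)*(437536/225) - 19420 = -13673/615 - 19420 = -11956973/615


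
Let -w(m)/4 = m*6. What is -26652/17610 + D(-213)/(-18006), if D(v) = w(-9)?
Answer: -13436102/8807935 ≈ -1.5255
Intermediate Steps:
w(m) = -24*m (w(m) = -4*m*6 = -24*m)
D(v) = 216 (D(v) = -24*(-9) = 216)
-26652/17610 + D(-213)/(-18006) = -26652/17610 + 216/(-18006) = -26652*1/17610 + 216*(-1/18006) = -4442/2935 - 36/3001 = -13436102/8807935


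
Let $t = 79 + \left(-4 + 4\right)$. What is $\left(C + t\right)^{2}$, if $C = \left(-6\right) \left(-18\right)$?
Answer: $34969$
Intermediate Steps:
$t = 79$ ($t = 79 + 0 = 79$)
$C = 108$
$\left(C + t\right)^{2} = \left(108 + 79\right)^{2} = 187^{2} = 34969$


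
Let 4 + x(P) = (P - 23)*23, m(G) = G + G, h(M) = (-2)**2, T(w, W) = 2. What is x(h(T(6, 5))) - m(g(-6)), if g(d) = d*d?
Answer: -513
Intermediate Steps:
h(M) = 4
g(d) = d**2
m(G) = 2*G
x(P) = -533 + 23*P (x(P) = -4 + (P - 23)*23 = -4 + (-23 + P)*23 = -4 + (-529 + 23*P) = -533 + 23*P)
x(h(T(6, 5))) - m(g(-6)) = (-533 + 23*4) - 2*(-6)**2 = (-533 + 92) - 2*36 = -441 - 1*72 = -441 - 72 = -513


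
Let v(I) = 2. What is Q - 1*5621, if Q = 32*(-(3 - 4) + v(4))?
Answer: -5525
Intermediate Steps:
Q = 96 (Q = 32*(-(3 - 4) + 2) = 32*(-1*(-1) + 2) = 32*(1 + 2) = 32*3 = 96)
Q - 1*5621 = 96 - 1*5621 = 96 - 5621 = -5525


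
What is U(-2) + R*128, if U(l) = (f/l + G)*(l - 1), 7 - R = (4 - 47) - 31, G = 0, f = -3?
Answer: 20727/2 ≈ 10364.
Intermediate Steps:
R = 81 (R = 7 - ((4 - 47) - 31) = 7 - (-43 - 31) = 7 - 1*(-74) = 7 + 74 = 81)
U(l) = -3*(-1 + l)/l (U(l) = (-3/l + 0)*(l - 1) = (-3/l)*(-1 + l) = -3*(-1 + l)/l)
U(-2) + R*128 = (-3 + 3/(-2)) + 81*128 = (-3 + 3*(-1/2)) + 10368 = (-3 - 3/2) + 10368 = -9/2 + 10368 = 20727/2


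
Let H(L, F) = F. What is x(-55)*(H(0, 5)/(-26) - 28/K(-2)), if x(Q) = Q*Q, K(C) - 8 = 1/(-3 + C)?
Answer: -892375/78 ≈ -11441.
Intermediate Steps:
K(C) = 8 + 1/(-3 + C)
x(Q) = Q²
x(-55)*(H(0, 5)/(-26) - 28/K(-2)) = (-55)²*(5/(-26) - 28*(-3 - 2)/(-23 + 8*(-2))) = 3025*(5*(-1/26) - 28*(-5/(-23 - 16))) = 3025*(-5/26 - 28/((-⅕*(-39)))) = 3025*(-5/26 - 28/39/5) = 3025*(-5/26 - 28*5/39) = 3025*(-5/26 - 140/39) = 3025*(-295/78) = -892375/78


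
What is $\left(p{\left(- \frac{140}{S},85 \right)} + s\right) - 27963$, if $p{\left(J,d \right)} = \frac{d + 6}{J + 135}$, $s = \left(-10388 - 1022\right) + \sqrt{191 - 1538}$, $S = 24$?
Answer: $- \frac{30513529}{775} + i \sqrt{1347} \approx -39372.0 + 36.701 i$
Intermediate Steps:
$s = -11410 + i \sqrt{1347}$ ($s = -11410 + \sqrt{-1347} = -11410 + i \sqrt{1347} \approx -11410.0 + 36.701 i$)
$p{\left(J,d \right)} = \frac{6 + d}{135 + J}$
$\left(p{\left(- \frac{140}{S},85 \right)} + s\right) - 27963 = \left(\frac{6 + 85}{135 - \frac{140}{24}} - \left(11410 - i \sqrt{1347}\right)\right) - 27963 = \left(\frac{1}{135 - \frac{35}{6}} \cdot 91 - \left(11410 - i \sqrt{1347}\right)\right) - 27963 = \left(\frac{1}{\frac{775}{6}} \cdot 91 - \left(11410 - i \sqrt{1347}\right)\right) - 27963 = \left(\frac{6}{775} \cdot 91 - \left(11410 - i \sqrt{1347}\right)\right) - 27963 = \left(\frac{546}{775} - \left(11410 - i \sqrt{1347}\right)\right) - 27963 = \left(- \frac{8842204}{775} + i \sqrt{1347}\right) - 27963 = - \frac{30513529}{775} + i \sqrt{1347}$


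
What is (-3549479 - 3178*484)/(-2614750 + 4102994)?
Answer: -5087631/1488244 ≈ -3.4185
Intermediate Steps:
(-3549479 - 3178*484)/(-2614750 + 4102994) = (-3549479 - 1538152)/1488244 = -5087631*1/1488244 = -5087631/1488244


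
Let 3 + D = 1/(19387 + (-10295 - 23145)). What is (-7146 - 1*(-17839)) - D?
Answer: 150310889/14053 ≈ 10696.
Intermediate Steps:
D = -42160/14053 (D = -3 + 1/(19387 + (-10295 - 23145)) = -3 + 1/(19387 - 33440) = -3 + 1/(-14053) = -3 - 1/14053 = -42160/14053 ≈ -3.0001)
(-7146 - 1*(-17839)) - D = (-7146 - 1*(-17839)) - 1*(-42160/14053) = (-7146 + 17839) + 42160/14053 = 10693 + 42160/14053 = 150310889/14053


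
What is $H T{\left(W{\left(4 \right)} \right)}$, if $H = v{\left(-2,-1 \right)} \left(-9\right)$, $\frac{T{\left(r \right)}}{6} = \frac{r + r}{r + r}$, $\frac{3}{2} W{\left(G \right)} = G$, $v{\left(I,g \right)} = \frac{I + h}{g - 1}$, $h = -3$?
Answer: $-135$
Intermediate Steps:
$v{\left(I,g \right)} = \frac{-3 + I}{-1 + g}$ ($v{\left(I,g \right)} = \frac{I - 3}{g - 1} = \frac{-3 + I}{-1 + g}$)
$W{\left(G \right)} = \frac{2 G}{3}$
$T{\left(r \right)} = 6$ ($T{\left(r \right)} = 6 \frac{r + r}{r + r} = 6 \frac{2 r}{2 r} = 6 \cdot 2 r \frac{1}{2 r} = 6 \cdot 1 = 6$)
$H = - \frac{45}{2}$ ($H = \frac{-3 - 2}{-1 - 1} \left(-9\right) = \frac{1}{-2} \left(-5\right) \left(-9\right) = \left(- \frac{1}{2}\right) \left(-5\right) \left(-9\right) = \frac{5}{2} \left(-9\right) = - \frac{45}{2} \approx -22.5$)
$H T{\left(W{\left(4 \right)} \right)} = \left(- \frac{45}{2}\right) 6 = -135$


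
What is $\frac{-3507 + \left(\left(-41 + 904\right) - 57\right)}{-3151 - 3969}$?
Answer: $\frac{2701}{7120} \approx 0.37935$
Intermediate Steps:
$\frac{-3507 + \left(\left(-41 + 904\right) - 57\right)}{-3151 - 3969} = \frac{-3507 + \left(863 - 57\right)}{-7120} = \left(-3507 + 806\right) \left(- \frac{1}{7120}\right) = \left(-2701\right) \left(- \frac{1}{7120}\right) = \frac{2701}{7120}$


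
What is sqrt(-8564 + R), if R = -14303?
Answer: I*sqrt(22867) ≈ 151.22*I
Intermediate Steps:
sqrt(-8564 + R) = sqrt(-8564 - 14303) = sqrt(-22867) = I*sqrt(22867)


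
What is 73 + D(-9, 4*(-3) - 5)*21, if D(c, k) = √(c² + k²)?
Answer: 73 + 21*√370 ≈ 476.94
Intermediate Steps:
73 + D(-9, 4*(-3) - 5)*21 = 73 + √((-9)² + (4*(-3) - 5)²)*21 = 73 + √(81 + (-12 - 5)²)*21 = 73 + √(81 + (-17)²)*21 = 73 + √(81 + 289)*21 = 73 + √370*21 = 73 + 21*√370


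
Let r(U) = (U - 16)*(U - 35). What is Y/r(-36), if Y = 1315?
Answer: 1315/3692 ≈ 0.35618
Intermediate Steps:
r(U) = (-35 + U)*(-16 + U) (r(U) = (-16 + U)*(-35 + U) = (-35 + U)*(-16 + U))
Y/r(-36) = 1315/(560 + (-36)² - 51*(-36)) = 1315/(560 + 1296 + 1836) = 1315/3692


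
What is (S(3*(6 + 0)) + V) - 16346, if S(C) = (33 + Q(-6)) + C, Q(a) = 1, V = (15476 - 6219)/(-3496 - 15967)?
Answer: -317139379/19463 ≈ -16294.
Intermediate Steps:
V = -9257/19463 (V = 9257/(-19463) = 9257*(-1/19463) = -9257/19463 ≈ -0.47562)
S(C) = 34 + C (S(C) = (33 + 1) + C = 34 + C)
(S(3*(6 + 0)) + V) - 16346 = ((34 + 3*(6 + 0)) - 9257/19463) - 16346 = ((34 + 3*6) - 9257/19463) - 16346 = ((34 + 18) - 9257/19463) - 16346 = (52 - 9257/19463) - 16346 = 1002819/19463 - 16346 = -317139379/19463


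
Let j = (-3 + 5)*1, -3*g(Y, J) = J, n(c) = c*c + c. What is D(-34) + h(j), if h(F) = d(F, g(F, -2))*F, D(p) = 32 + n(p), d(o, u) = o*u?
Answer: 3470/3 ≈ 1156.7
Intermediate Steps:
n(c) = c + c**2 (n(c) = c**2 + c = c + c**2)
g(Y, J) = -J/3
j = 2 (j = 2*1 = 2)
D(p) = 32 + p*(1 + p)
h(F) = 2*F**2/3 (h(F) = (F*(-1/3*(-2)))*F = (F*(2/3))*F = (2*F/3)*F = 2*F**2/3)
D(-34) + h(j) = (32 - 34*(1 - 34)) + (2/3)*2**2 = (32 - 34*(-33)) + (2/3)*4 = (32 + 1122) + 8/3 = 1154 + 8/3 = 3470/3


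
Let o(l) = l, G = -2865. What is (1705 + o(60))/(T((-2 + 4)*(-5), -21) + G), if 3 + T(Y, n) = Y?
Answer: -1765/2878 ≈ -0.61327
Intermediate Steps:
T(Y, n) = -3 + Y
(1705 + o(60))/(T((-2 + 4)*(-5), -21) + G) = (1705 + 60)/((-3 + (-2 + 4)*(-5)) - 2865) = 1765/((-3 + 2*(-5)) - 2865) = 1765/((-3 - 10) - 2865) = 1765/(-13 - 2865) = 1765/(-2878) = 1765*(-1/2878) = -1765/2878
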